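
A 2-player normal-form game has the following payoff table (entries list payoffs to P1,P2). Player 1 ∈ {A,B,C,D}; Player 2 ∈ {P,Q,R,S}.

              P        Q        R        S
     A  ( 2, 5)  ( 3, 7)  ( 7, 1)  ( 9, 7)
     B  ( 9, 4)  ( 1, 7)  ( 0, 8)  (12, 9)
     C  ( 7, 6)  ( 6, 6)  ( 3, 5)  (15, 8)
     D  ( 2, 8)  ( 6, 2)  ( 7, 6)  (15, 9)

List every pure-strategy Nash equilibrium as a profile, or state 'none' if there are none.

NE set: (C,S), (D,S)

(A,P): not NE [P1→B gives 9>2; P2→S gives 7>5]
(A,Q): not NE [P1→D gives 6>3]
(A,R): not NE [P2→S gives 7>1]
(A,S): not NE [P1→D gives 15>9]
(B,P): not NE [P2→S gives 9>4]
(B,Q): not NE [P1→D gives 6>1; P2→S gives 9>7]
(B,R): not NE [P1→D gives 7>0; P2→S gives 9>8]
(B,S): not NE [P1→D gives 15>12]
(C,P): not NE [P1→B gives 9>7; P2→S gives 8>6]
(C,Q): not NE [P2→S gives 8>6]
(C,R): not NE [P1→D gives 7>3; P2→S gives 8>5]
(C,S): NE
(D,P): not NE [P1→B gives 9>2; P2→S gives 9>8]
(D,Q): not NE [P2→S gives 9>2]
(D,R): not NE [P2→S gives 9>6]
(D,S): NE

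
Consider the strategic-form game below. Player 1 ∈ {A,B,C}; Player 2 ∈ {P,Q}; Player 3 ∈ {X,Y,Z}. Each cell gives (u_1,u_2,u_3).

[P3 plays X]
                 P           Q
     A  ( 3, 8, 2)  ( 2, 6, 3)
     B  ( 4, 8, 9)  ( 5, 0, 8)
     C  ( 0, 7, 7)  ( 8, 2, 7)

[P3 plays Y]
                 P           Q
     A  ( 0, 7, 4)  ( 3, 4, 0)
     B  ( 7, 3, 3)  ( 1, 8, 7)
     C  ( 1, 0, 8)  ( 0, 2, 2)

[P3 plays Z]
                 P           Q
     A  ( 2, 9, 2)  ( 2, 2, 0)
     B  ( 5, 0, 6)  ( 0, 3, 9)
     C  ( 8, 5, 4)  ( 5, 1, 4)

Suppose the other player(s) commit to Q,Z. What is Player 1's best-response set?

P1 best: {C}

u_1(A vs Q,Z) = 2
u_1(B vs Q,Z) = 0
u_1(C vs Q,Z) = 5
max payoff 5 at {C}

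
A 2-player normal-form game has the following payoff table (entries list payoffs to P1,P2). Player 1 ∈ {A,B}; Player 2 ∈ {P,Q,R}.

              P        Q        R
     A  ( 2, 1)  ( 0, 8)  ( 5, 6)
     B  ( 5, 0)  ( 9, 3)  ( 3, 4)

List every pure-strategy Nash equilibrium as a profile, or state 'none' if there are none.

PSNE: ∅

(A,P): not NE [P1→B gives 5>2; P2→Q gives 8>1]
(A,Q): not NE [P1→B gives 9>0]
(A,R): not NE [P2→Q gives 8>6]
(B,P): not NE [P2→R gives 4>0]
(B,Q): not NE [P2→R gives 4>3]
(B,R): not NE [P1→A gives 5>3]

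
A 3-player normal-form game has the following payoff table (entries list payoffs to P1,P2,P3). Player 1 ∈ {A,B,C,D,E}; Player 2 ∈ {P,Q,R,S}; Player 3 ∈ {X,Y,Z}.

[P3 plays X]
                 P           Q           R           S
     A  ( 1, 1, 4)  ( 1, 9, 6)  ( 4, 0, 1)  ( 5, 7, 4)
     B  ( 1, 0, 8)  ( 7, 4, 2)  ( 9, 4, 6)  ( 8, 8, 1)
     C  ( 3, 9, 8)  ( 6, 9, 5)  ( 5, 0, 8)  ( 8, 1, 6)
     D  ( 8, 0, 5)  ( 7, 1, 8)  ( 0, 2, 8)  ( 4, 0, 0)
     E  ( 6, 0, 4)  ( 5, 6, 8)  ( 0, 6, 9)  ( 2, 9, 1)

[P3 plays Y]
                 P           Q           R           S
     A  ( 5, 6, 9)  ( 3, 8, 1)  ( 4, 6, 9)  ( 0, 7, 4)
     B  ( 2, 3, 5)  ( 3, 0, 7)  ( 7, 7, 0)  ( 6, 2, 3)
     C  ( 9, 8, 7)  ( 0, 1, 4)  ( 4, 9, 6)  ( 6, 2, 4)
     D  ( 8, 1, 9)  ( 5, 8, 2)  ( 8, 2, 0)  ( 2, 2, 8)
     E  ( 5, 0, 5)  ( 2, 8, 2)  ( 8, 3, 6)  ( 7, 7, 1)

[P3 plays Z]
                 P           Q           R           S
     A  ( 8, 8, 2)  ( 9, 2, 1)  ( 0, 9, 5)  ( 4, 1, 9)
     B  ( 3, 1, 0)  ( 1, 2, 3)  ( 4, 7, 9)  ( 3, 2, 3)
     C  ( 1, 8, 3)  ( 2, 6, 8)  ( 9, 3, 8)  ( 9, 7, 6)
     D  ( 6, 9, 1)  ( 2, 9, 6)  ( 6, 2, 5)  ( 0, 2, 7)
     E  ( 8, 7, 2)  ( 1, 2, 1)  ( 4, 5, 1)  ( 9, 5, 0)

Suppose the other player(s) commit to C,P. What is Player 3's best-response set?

BR_3 = {X}

u_3(X vs C,P) = 8
u_3(Y vs C,P) = 7
u_3(Z vs C,P) = 3
max payoff 8 at {X}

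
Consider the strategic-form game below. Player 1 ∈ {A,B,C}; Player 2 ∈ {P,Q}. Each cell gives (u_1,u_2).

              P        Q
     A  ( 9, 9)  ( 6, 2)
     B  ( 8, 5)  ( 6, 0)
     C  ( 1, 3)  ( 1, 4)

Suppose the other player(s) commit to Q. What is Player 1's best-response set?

u_1(A vs Q) = 6
u_1(B vs Q) = 6
u_1(C vs Q) = 1
max payoff 6 at {A,B}

P1 best: {A,B}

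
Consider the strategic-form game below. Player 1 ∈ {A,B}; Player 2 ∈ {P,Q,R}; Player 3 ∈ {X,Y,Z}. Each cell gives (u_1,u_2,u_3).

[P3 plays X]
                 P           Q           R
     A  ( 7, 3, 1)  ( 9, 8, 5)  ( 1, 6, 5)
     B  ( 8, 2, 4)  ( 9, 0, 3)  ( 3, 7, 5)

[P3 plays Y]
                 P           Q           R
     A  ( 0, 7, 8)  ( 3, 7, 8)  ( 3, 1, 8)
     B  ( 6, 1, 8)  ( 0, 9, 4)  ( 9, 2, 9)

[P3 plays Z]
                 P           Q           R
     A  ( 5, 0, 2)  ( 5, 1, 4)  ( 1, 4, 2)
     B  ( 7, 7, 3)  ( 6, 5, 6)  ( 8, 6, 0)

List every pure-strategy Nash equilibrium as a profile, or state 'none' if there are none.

(A,P,X): not NE [P1→B gives 8>7; P2→Q gives 8>3; P3→Y gives 8>1]
(A,P,Y): not NE [P1→B gives 6>0]
(A,P,Z): not NE [P1→B gives 7>5; P2→R gives 4>0; P3→Y gives 8>2]
(A,Q,X): not NE [P3→Y gives 8>5]
(A,Q,Y): NE
(A,Q,Z): not NE [P1→B gives 6>5; P2→R gives 4>1; P3→Y gives 8>4]
(A,R,X): not NE [P1→B gives 3>1; P2→Q gives 8>6; P3→Y gives 8>5]
(A,R,Y): not NE [P1→B gives 9>3; P2→Q gives 7>1]
(A,R,Z): not NE [P1→B gives 8>1; P3→Y gives 8>2]
(B,P,X): not NE [P2→R gives 7>2; P3→Y gives 8>4]
(B,P,Y): not NE [P2→Q gives 9>1]
(B,P,Z): not NE [P3→Y gives 8>3]
(B,Q,X): not NE [P2→R gives 7>0; P3→Z gives 6>3]
(B,Q,Y): not NE [P1→A gives 3>0; P3→Z gives 6>4]
(B,Q,Z): not NE [P2→P gives 7>5]
(B,R,X): not NE [P3→Y gives 9>5]
(B,R,Y): not NE [P2→Q gives 9>2]
(B,R,Z): not NE [P2→P gives 7>6; P3→Y gives 9>0]

NE set: (A,Q,Y)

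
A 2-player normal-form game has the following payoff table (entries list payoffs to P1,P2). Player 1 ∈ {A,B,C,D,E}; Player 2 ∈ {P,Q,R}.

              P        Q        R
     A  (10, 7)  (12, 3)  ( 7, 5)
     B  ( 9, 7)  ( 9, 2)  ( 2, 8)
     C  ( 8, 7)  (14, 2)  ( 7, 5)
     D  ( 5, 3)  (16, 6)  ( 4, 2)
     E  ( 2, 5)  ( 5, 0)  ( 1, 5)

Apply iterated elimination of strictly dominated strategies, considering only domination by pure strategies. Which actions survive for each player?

Remaining: P1:{A,C,D} P2:{P,Q}

P1 drop B (A beats it: P:10>9 Q:12>9 R:7>2)
P1 drop E (A beats it: P:10>2 Q:12>5 R:7>1)
P2 drop R (P beats it: A:7>5 C:7>5 D:3>2)
P1→{A,C,D} P2→{P,Q}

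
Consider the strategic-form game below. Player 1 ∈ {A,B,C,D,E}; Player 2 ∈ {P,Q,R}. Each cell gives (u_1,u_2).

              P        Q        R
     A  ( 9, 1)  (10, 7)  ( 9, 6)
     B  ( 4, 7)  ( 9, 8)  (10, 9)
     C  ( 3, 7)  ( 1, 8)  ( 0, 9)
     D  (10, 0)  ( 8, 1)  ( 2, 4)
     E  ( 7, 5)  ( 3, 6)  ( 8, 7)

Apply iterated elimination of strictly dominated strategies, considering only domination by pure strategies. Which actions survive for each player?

Survivors P1:{A,B} P2:{Q,R}

P1 drop C (A beats it: P:9>3 Q:10>1 R:9>0)
P1 drop E (A beats it: P:9>7 Q:10>3 R:9>8)
P2 drop P (Q beats it: A:7>1 B:8>7 D:1>0)
P1 drop D (A beats it: Q:10>8 R:9>2)
P1→{A,B} P2→{Q,R}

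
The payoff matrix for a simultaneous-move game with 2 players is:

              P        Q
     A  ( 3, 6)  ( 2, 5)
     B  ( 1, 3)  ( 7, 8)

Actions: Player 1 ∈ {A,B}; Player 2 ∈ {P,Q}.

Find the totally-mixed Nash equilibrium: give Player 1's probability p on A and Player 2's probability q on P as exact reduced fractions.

p=5/6, q=5/7

P1 indiff ⇒ q·3+(1-q)·2 = q·1+(1-q)·7 ⇒ q(2) = (1-q)(5) ⇒ q = 5/7
P2 indiff ⇒ p·6+(1-p)·3 = p·5+(1-p)·8 ⇒ p(1) = (1-p)(5) ⇒ p = 5/6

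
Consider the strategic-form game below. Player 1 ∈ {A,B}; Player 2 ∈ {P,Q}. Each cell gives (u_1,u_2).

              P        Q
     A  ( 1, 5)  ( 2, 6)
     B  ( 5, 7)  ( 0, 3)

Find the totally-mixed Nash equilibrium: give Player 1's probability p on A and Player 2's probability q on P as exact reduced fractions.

p=4/5, q=1/3

P1 indiff ⇒ q·1+(1-q)·2 = q·5+(1-q)·0 ⇒ q(-4) = (1-q)(-2) ⇒ q = 1/3
P2 indiff ⇒ p·5+(1-p)·7 = p·6+(1-p)·3 ⇒ p(-1) = (1-p)(-4) ⇒ p = 4/5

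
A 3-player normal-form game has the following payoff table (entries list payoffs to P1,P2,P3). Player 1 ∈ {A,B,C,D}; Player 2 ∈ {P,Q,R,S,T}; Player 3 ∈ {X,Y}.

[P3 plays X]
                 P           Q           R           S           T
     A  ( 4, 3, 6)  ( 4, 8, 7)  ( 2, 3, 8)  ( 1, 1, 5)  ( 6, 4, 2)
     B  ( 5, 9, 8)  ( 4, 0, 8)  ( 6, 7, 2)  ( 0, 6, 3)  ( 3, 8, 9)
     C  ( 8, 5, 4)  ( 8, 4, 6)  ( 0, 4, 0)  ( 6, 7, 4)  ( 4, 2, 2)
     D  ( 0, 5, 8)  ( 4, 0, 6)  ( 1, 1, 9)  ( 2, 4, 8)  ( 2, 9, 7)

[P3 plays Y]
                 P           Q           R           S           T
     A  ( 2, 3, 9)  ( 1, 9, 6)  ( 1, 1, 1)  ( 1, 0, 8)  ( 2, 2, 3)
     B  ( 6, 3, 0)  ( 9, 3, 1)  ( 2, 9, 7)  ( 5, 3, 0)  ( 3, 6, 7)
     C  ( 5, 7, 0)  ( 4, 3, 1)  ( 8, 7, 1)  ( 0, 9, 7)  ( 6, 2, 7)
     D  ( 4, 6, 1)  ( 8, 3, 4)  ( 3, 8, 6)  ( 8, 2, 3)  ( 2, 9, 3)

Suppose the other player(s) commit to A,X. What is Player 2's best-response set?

u_2(P vs A,X) = 3
u_2(Q vs A,X) = 8
u_2(R vs A,X) = 3
u_2(S vs A,X) = 1
u_2(T vs A,X) = 4
max payoff 8 at {Q}

BR_2 = {Q}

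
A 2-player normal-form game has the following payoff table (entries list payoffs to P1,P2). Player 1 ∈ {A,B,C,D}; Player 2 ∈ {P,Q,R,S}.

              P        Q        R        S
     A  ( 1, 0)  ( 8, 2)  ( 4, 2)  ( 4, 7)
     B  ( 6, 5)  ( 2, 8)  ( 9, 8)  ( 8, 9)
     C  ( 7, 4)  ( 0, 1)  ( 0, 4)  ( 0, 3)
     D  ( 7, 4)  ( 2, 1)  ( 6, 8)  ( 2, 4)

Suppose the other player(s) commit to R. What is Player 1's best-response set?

argmax u_1 = {B}

u_1(A vs R) = 4
u_1(B vs R) = 9
u_1(C vs R) = 0
u_1(D vs R) = 6
max payoff 9 at {B}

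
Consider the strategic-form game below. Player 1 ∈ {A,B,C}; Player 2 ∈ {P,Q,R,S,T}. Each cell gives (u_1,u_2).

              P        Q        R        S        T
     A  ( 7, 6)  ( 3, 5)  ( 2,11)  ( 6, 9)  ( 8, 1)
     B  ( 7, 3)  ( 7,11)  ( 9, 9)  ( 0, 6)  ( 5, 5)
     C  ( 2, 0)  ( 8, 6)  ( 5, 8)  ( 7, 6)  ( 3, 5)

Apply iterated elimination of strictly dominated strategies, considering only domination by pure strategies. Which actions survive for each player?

P2 drop P (R beats it: A:11>6 B:9>3 C:8>0)
P2 drop S (R beats it: A:11>9 B:9>6 C:8>6)
P2 drop T (Q beats it: A:5>1 B:11>5 C:6>5)
P1 drop A (B beats it: Q:7>3 R:9>2)
P1→{B,C} P2→{Q,R}

IESDS → P1:{B,C} P2:{Q,R}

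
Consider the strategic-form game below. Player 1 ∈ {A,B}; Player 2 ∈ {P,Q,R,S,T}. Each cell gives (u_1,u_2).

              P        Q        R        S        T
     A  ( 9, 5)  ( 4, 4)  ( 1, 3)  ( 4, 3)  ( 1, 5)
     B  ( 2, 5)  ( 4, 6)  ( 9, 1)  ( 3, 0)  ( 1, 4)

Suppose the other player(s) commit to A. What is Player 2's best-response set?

u_2(P vs A) = 5
u_2(Q vs A) = 4
u_2(R vs A) = 3
u_2(S vs A) = 3
u_2(T vs A) = 5
max payoff 5 at {P,T}

P2 best: {P,T}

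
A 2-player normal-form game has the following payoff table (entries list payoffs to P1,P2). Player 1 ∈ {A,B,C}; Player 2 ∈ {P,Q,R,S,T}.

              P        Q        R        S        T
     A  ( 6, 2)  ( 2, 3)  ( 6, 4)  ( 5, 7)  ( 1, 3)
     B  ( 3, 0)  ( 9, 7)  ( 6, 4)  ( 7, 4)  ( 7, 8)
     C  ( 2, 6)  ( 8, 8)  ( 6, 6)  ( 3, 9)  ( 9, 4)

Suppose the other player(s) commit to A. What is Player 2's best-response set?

P2 best: {S}

u_2(P vs A) = 2
u_2(Q vs A) = 3
u_2(R vs A) = 4
u_2(S vs A) = 7
u_2(T vs A) = 3
max payoff 7 at {S}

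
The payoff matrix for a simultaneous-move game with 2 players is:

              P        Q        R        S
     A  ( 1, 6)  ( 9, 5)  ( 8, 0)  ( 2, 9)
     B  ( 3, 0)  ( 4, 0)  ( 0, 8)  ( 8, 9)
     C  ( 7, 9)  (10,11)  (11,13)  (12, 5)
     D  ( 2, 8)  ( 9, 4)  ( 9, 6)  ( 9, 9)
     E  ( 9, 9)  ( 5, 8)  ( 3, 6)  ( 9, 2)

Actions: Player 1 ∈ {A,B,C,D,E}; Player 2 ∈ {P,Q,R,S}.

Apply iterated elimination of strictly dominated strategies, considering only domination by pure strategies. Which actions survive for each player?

P1 drop A (C beats it: P:7>1 Q:10>9 R:11>8 S:12>2)
P1 drop B (C beats it: P:7>3 Q:10>4 R:11>0 S:12>8)
P1 drop D (C beats it: P:7>2 Q:10>9 R:11>9 S:12>9)
P2 drop S (P beats it: C:9>5 E:9>2)
P1→{C,E} P2→{P,Q,R}

Remaining: P1:{C,E} P2:{P,Q,R}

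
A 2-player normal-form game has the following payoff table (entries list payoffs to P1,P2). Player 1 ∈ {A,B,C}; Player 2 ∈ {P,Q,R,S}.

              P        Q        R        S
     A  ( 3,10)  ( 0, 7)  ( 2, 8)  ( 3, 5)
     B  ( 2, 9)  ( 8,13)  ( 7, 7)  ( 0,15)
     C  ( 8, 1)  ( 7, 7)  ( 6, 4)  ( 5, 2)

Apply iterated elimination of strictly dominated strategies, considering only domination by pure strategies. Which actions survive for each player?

Remaining: P1:{B,C} P2:{Q,S}

P1 drop A (C beats it: P:8>3 Q:7>0 R:6>2 S:5>3)
P2 drop P (Q beats it: B:13>9 C:7>1)
P2 drop R (Q beats it: B:13>7 C:7>4)
P1→{B,C} P2→{Q,S}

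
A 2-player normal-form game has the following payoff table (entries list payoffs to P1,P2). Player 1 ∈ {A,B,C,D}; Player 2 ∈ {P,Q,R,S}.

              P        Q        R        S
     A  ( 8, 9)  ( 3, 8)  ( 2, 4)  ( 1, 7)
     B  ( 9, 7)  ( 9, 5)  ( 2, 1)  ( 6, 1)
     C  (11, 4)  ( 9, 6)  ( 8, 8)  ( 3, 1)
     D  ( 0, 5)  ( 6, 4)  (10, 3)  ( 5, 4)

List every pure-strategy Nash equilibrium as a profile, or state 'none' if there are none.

Equilibria: none

(A,P): not NE [P1→C gives 11>8]
(A,Q): not NE [P1→C gives 9>3; P2→P gives 9>8]
(A,R): not NE [P1→D gives 10>2; P2→P gives 9>4]
(A,S): not NE [P1→B gives 6>1; P2→P gives 9>7]
(B,P): not NE [P1→C gives 11>9]
(B,Q): not NE [P2→P gives 7>5]
(B,R): not NE [P1→D gives 10>2; P2→P gives 7>1]
(B,S): not NE [P2→P gives 7>1]
(C,P): not NE [P2→R gives 8>4]
(C,Q): not NE [P2→R gives 8>6]
(C,R): not NE [P1→D gives 10>8]
(C,S): not NE [P1→B gives 6>3; P2→R gives 8>1]
(D,P): not NE [P1→C gives 11>0]
(D,Q): not NE [P1→C gives 9>6; P2→P gives 5>4]
(D,R): not NE [P2→P gives 5>3]
(D,S): not NE [P1→B gives 6>5; P2→P gives 5>4]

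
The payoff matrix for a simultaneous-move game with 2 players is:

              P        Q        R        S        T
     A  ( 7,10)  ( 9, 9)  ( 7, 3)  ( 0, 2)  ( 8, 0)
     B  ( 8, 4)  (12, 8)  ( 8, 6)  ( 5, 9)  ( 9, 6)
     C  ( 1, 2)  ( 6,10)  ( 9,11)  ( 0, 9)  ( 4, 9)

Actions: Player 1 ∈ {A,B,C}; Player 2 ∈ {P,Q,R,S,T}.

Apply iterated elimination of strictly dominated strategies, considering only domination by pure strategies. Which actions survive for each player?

P1 drop A (B beats it: P:8>7 Q:12>9 R:8>7 S:5>0 T:9>8)
P2 drop P (Q beats it: B:8>4 C:10>2)
P2 drop T (Q beats it: B:8>6 C:10>9)
P1→{B,C} P2→{Q,R,S}

Survivors P1:{B,C} P2:{Q,R,S}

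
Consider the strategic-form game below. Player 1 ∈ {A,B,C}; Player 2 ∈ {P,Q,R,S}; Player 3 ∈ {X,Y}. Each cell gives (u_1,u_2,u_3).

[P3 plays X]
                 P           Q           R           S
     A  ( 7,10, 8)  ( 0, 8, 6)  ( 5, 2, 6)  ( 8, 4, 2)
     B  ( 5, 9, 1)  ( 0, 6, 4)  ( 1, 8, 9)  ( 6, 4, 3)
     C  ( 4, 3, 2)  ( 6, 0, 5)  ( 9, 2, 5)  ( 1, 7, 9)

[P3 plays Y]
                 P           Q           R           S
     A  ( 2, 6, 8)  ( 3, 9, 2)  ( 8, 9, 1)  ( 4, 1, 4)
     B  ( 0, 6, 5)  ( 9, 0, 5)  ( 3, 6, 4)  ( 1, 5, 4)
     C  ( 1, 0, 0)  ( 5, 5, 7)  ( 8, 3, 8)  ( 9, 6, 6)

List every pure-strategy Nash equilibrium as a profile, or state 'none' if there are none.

NE set: (A,P,X)

(A,P,X): NE
(A,P,Y): not NE [P2→R gives 9>6]
(A,Q,X): not NE [P1→C gives 6>0; P2→P gives 10>8]
(A,Q,Y): not NE [P1→B gives 9>3; P3→X gives 6>2]
(A,R,X): not NE [P1→C gives 9>5; P2→P gives 10>2]
(A,R,Y): not NE [P3→X gives 6>1]
(A,S,X): not NE [P2→P gives 10>4; P3→Y gives 4>2]
(A,S,Y): not NE [P1→C gives 9>4; P2→R gives 9>1]
(B,P,X): not NE [P1→A gives 7>5; P3→Y gives 5>1]
(B,P,Y): not NE [P1→A gives 2>0]
(B,Q,X): not NE [P1→C gives 6>0; P2→P gives 9>6; P3→Y gives 5>4]
(B,Q,Y): not NE [P2→R gives 6>0]
(B,R,X): not NE [P1→C gives 9>1; P2→P gives 9>8]
(B,R,Y): not NE [P1→C gives 8>3; P3→X gives 9>4]
(B,S,X): not NE [P1→A gives 8>6; P2→P gives 9>4; P3→Y gives 4>3]
(B,S,Y): not NE [P1→C gives 9>1; P2→R gives 6>5]
(C,P,X): not NE [P1→A gives 7>4; P2→S gives 7>3]
(C,P,Y): not NE [P1→A gives 2>1; P2→S gives 6>0; P3→X gives 2>0]
(C,Q,X): not NE [P2→S gives 7>0; P3→Y gives 7>5]
(C,Q,Y): not NE [P1→B gives 9>5; P2→S gives 6>5]
(C,R,X): not NE [P2→S gives 7>2; P3→Y gives 8>5]
(C,R,Y): not NE [P2→S gives 6>3]
(C,S,X): not NE [P1→A gives 8>1]
(C,S,Y): not NE [P3→X gives 9>6]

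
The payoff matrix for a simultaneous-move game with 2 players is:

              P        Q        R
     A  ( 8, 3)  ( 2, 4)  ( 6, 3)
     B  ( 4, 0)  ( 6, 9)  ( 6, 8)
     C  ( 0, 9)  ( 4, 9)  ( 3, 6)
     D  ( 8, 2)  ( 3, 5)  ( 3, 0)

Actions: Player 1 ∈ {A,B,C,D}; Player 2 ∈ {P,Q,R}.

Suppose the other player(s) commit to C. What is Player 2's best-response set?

P2 best: {P,Q}

u_2(P vs C) = 9
u_2(Q vs C) = 9
u_2(R vs C) = 6
max payoff 9 at {P,Q}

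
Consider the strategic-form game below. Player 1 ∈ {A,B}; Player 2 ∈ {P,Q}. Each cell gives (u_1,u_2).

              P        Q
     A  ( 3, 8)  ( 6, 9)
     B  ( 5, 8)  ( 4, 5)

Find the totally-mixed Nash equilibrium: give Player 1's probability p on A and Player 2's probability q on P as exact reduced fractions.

P1 mixes 3/4 on A; P2 mixes 1/2 on P

P1 indiff ⇒ q·3+(1-q)·6 = q·5+(1-q)·4 ⇒ q(-2) = (1-q)(-2) ⇒ q = 1/2
P2 indiff ⇒ p·8+(1-p)·8 = p·9+(1-p)·5 ⇒ p(-1) = (1-p)(-3) ⇒ p = 3/4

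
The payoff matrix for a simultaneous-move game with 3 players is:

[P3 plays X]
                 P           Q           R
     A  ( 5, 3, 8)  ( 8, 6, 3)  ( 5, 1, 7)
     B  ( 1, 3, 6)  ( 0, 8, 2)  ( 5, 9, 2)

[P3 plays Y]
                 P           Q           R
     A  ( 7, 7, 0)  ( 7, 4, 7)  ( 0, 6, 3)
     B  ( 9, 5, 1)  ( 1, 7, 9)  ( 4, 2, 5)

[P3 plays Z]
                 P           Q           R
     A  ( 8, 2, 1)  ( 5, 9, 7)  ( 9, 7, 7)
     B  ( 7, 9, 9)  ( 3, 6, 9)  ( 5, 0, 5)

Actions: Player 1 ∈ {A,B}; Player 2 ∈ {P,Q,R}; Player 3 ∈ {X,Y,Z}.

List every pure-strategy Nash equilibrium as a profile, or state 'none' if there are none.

PSNE = {(A,Q,Z)}

(A,P,X): not NE [P2→Q gives 6>3]
(A,P,Y): not NE [P1→B gives 9>7; P3→X gives 8>0]
(A,P,Z): not NE [P2→Q gives 9>2; P3→X gives 8>1]
(A,Q,X): not NE [P3→Z gives 7>3]
(A,Q,Y): not NE [P2→P gives 7>4]
(A,Q,Z): NE
(A,R,X): not NE [P2→Q gives 6>1]
(A,R,Y): not NE [P1→B gives 4>0; P2→P gives 7>6; P3→Z gives 7>3]
(A,R,Z): not NE [P2→Q gives 9>7]
(B,P,X): not NE [P1→A gives 5>1; P2→R gives 9>3; P3→Z gives 9>6]
(B,P,Y): not NE [P2→Q gives 7>5; P3→Z gives 9>1]
(B,P,Z): not NE [P1→A gives 8>7]
(B,Q,X): not NE [P1→A gives 8>0; P2→R gives 9>8; P3→Z gives 9>2]
(B,Q,Y): not NE [P1→A gives 7>1]
(B,Q,Z): not NE [P1→A gives 5>3; P2→P gives 9>6]
(B,R,X): not NE [P3→Z gives 5>2]
(B,R,Y): not NE [P2→Q gives 7>2]
(B,R,Z): not NE [P1→A gives 9>5; P2→P gives 9>0]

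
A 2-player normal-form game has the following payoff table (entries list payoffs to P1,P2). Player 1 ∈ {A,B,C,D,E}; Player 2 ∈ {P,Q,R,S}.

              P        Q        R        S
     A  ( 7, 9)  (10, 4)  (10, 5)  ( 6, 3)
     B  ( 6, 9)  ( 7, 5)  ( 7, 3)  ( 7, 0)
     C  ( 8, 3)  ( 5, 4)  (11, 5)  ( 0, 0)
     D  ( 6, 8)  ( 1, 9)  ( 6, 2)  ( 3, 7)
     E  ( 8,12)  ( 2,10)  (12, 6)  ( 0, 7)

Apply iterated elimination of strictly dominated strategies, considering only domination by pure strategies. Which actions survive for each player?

Survivors P1:{A,C,E} P2:{P,Q,R}

P1 drop D (A beats it: P:7>6 Q:10>1 R:10>6 S:6>3)
P2 drop S (P beats it: A:9>3 B:9>0 C:3>0 E:12>7)
P1 drop B (A beats it: P:7>6 Q:10>7 R:10>7)
P1→{A,C,E} P2→{P,Q,R}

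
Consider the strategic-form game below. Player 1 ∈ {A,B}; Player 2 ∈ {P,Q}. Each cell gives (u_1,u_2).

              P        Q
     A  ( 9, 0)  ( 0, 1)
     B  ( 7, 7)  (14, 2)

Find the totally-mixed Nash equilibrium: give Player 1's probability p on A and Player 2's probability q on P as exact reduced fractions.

(p,q) = (5/6, 7/8)

P1 indiff ⇒ q·9+(1-q)·0 = q·7+(1-q)·14 ⇒ q(2) = (1-q)(14) ⇒ q = 7/8
P2 indiff ⇒ p·0+(1-p)·7 = p·1+(1-p)·2 ⇒ p(-1) = (1-p)(-5) ⇒ p = 5/6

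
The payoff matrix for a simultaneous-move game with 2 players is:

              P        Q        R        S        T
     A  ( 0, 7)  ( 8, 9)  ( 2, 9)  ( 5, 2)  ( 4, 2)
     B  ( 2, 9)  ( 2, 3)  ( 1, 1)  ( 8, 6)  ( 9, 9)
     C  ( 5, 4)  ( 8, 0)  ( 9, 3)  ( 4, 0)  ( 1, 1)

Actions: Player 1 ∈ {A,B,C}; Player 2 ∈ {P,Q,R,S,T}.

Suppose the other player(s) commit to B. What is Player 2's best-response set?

u_2(P vs B) = 9
u_2(Q vs B) = 3
u_2(R vs B) = 1
u_2(S vs B) = 6
u_2(T vs B) = 9
max payoff 9 at {P,T}

P2 best: {P,T}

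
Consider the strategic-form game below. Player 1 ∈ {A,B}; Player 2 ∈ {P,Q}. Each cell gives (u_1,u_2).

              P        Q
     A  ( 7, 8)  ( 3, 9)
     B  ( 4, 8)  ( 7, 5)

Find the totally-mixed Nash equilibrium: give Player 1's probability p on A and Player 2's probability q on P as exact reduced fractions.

P1 indiff ⇒ q·7+(1-q)·3 = q·4+(1-q)·7 ⇒ q(3) = (1-q)(4) ⇒ q = 4/7
P2 indiff ⇒ p·8+(1-p)·8 = p·9+(1-p)·5 ⇒ p(-1) = (1-p)(-3) ⇒ p = 3/4

(p,q) = (3/4, 4/7)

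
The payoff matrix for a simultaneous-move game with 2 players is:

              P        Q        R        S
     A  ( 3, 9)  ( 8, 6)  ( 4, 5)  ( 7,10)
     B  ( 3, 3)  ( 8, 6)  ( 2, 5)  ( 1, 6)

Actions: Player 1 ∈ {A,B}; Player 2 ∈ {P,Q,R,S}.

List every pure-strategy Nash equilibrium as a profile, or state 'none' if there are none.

PSNE = {(A,S), (B,Q)}

(A,P): not NE [P2→S gives 10>9]
(A,Q): not NE [P2→S gives 10>6]
(A,R): not NE [P2→S gives 10>5]
(A,S): NE
(B,P): not NE [P2→S gives 6>3]
(B,Q): NE
(B,R): not NE [P1→A gives 4>2; P2→S gives 6>5]
(B,S): not NE [P1→A gives 7>1]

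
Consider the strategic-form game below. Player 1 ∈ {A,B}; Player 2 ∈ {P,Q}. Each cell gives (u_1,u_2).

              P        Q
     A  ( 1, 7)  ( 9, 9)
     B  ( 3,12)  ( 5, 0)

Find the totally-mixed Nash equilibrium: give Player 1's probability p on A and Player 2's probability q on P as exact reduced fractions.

(p,q) = (6/7, 2/3)

P1 indiff ⇒ q·1+(1-q)·9 = q·3+(1-q)·5 ⇒ q(-2) = (1-q)(-4) ⇒ q = 2/3
P2 indiff ⇒ p·7+(1-p)·12 = p·9+(1-p)·0 ⇒ p(-2) = (1-p)(-12) ⇒ p = 6/7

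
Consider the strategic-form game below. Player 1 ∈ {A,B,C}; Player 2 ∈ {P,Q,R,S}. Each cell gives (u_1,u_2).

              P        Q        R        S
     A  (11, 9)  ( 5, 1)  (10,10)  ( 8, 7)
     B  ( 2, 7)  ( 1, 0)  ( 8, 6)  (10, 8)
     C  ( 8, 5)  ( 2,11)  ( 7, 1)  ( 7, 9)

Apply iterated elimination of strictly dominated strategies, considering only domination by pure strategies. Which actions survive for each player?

Remaining: P1:{A,B} P2:{P,R,S}

P1 drop C (A beats it: P:11>8 Q:5>2 R:10>7 S:8>7)
P2 drop Q (P beats it: A:9>1 B:7>0)
P1→{A,B} P2→{P,R,S}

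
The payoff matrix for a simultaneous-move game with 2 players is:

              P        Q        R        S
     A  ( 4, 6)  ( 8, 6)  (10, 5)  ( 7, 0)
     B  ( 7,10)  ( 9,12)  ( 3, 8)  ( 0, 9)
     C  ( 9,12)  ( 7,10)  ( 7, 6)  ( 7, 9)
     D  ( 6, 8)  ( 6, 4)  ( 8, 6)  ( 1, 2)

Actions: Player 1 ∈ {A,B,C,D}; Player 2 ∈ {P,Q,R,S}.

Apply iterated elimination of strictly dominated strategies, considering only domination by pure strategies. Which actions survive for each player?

P2 drop R (P beats it: A:6>5 B:10>8 C:12>6 D:8>6)
P1 drop D (C beats it: P:9>6 Q:7>6 S:7>1)
P2 drop S (P beats it: A:6>0 B:10>9 C:12>9)
P1 drop A (B beats it: P:7>4 Q:9>8)
P1→{B,C} P2→{P,Q}

Remaining: P1:{B,C} P2:{P,Q}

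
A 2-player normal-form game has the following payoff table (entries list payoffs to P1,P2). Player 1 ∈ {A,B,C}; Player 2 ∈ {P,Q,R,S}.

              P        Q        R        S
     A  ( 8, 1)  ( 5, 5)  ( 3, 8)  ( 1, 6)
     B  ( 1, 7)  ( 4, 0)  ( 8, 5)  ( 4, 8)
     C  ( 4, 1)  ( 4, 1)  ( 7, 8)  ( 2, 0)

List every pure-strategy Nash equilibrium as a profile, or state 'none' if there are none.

Nash profiles: (B,S)

(A,P): not NE [P2→R gives 8>1]
(A,Q): not NE [P2→R gives 8>5]
(A,R): not NE [P1→B gives 8>3]
(A,S): not NE [P1→B gives 4>1; P2→R gives 8>6]
(B,P): not NE [P1→A gives 8>1; P2→S gives 8>7]
(B,Q): not NE [P1→A gives 5>4; P2→S gives 8>0]
(B,R): not NE [P2→S gives 8>5]
(B,S): NE
(C,P): not NE [P1→A gives 8>4; P2→R gives 8>1]
(C,Q): not NE [P1→A gives 5>4; P2→R gives 8>1]
(C,R): not NE [P1→B gives 8>7]
(C,S): not NE [P1→B gives 4>2; P2→R gives 8>0]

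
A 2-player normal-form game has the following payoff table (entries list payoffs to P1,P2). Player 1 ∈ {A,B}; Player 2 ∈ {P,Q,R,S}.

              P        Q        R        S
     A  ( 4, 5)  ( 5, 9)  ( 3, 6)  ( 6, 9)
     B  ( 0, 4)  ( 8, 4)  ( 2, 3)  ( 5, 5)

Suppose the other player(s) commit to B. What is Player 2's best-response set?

u_2(P vs B) = 4
u_2(Q vs B) = 4
u_2(R vs B) = 3
u_2(S vs B) = 5
max payoff 5 at {S}

P2 best: {S}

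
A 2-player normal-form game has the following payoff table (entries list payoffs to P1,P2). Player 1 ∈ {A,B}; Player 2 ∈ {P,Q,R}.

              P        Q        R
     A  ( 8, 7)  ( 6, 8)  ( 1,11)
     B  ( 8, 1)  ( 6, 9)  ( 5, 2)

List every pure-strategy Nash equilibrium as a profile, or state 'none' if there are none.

(A,P): not NE [P2→R gives 11>7]
(A,Q): not NE [P2→R gives 11>8]
(A,R): not NE [P1→B gives 5>1]
(B,P): not NE [P2→Q gives 9>1]
(B,Q): NE
(B,R): not NE [P2→Q gives 9>2]

Nash profiles: (B,Q)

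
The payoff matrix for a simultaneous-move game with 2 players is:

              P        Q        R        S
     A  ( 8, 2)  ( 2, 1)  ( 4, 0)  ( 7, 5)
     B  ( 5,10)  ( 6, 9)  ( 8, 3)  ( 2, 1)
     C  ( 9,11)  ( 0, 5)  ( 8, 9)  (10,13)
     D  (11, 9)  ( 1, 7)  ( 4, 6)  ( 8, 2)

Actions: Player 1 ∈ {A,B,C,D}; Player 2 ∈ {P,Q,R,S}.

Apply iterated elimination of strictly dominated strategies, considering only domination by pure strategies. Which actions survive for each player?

Survivors P1:{C,D} P2:{P,S}

P2 drop Q (P beats it: A:2>1 B:10>9 C:11>5 D:9>7)
P1 drop A (C beats it: P:9>8 R:8>4 S:10>7)
P2 drop R (P beats it: B:10>3 C:11>9 D:9>6)
P1 drop B (C beats it: P:9>5 S:10>2)
P1→{C,D} P2→{P,S}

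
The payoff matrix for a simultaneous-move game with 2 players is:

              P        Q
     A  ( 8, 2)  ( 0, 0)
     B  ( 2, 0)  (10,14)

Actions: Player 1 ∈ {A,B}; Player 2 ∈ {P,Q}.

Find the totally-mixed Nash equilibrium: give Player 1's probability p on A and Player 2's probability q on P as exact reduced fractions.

P1 indiff ⇒ q·8+(1-q)·0 = q·2+(1-q)·10 ⇒ q(6) = (1-q)(10) ⇒ q = 5/8
P2 indiff ⇒ p·2+(1-p)·0 = p·0+(1-p)·14 ⇒ p(2) = (1-p)(14) ⇒ p = 7/8

p=7/8, q=5/8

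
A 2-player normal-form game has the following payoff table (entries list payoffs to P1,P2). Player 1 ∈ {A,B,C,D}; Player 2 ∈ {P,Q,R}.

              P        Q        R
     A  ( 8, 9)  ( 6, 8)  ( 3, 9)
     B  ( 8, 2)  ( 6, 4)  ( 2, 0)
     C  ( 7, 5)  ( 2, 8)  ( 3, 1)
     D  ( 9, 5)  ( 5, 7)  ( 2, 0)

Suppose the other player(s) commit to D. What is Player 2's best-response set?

P2 best: {Q}

u_2(P vs D) = 5
u_2(Q vs D) = 7
u_2(R vs D) = 0
max payoff 7 at {Q}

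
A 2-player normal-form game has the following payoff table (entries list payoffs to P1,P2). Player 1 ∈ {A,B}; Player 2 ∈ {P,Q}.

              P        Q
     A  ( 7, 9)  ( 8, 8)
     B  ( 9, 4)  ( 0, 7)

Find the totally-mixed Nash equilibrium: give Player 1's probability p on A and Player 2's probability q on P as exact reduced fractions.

p=3/4, q=4/5

P1 indiff ⇒ q·7+(1-q)·8 = q·9+(1-q)·0 ⇒ q(-2) = (1-q)(-8) ⇒ q = 4/5
P2 indiff ⇒ p·9+(1-p)·4 = p·8+(1-p)·7 ⇒ p(1) = (1-p)(3) ⇒ p = 3/4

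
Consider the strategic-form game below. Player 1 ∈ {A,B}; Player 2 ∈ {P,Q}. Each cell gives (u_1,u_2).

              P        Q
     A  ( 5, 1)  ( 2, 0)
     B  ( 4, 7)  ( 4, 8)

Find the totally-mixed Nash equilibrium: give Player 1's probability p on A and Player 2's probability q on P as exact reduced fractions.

P1 indiff ⇒ q·5+(1-q)·2 = q·4+(1-q)·4 ⇒ q(1) = (1-q)(2) ⇒ q = 2/3
P2 indiff ⇒ p·1+(1-p)·7 = p·0+(1-p)·8 ⇒ p(1) = (1-p)(1) ⇒ p = 1/2

(p,q) = (1/2, 2/3)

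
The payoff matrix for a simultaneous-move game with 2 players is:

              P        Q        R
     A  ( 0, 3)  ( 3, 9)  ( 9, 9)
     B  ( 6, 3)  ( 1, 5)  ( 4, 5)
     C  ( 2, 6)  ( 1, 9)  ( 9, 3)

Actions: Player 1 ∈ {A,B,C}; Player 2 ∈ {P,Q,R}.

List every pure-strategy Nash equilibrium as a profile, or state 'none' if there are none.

Nash profiles: (A,Q), (A,R)

(A,P): not NE [P1→B gives 6>0; P2→R gives 9>3]
(A,Q): NE
(A,R): NE
(B,P): not NE [P2→R gives 5>3]
(B,Q): not NE [P1→A gives 3>1]
(B,R): not NE [P1→C gives 9>4]
(C,P): not NE [P1→B gives 6>2; P2→Q gives 9>6]
(C,Q): not NE [P1→A gives 3>1]
(C,R): not NE [P2→Q gives 9>3]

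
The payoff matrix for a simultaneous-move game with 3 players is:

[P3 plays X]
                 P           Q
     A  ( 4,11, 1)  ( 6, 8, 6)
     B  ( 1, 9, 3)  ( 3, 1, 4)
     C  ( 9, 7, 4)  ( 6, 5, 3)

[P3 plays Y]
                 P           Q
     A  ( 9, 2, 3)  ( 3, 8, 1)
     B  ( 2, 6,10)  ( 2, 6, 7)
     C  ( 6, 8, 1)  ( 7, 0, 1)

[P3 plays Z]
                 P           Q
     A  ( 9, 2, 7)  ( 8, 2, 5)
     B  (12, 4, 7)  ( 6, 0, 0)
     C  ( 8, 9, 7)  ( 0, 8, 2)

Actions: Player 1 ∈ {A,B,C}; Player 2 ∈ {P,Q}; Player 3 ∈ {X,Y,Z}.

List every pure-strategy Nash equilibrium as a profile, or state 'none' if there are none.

(A,P,X): not NE [P1→C gives 9>4; P3→Z gives 7>1]
(A,P,Y): not NE [P2→Q gives 8>2; P3→Z gives 7>3]
(A,P,Z): not NE [P1→B gives 12>9]
(A,Q,X): not NE [P2→P gives 11>8]
(A,Q,Y): not NE [P1→C gives 7>3; P3→X gives 6>1]
(A,Q,Z): not NE [P3→X gives 6>5]
(B,P,X): not NE [P1→C gives 9>1; P3→Y gives 10>3]
(B,P,Y): not NE [P1→A gives 9>2]
(B,P,Z): not NE [P3→Y gives 10>7]
(B,Q,X): not NE [P1→C gives 6>3; P2→P gives 9>1; P3→Y gives 7>4]
(B,Q,Y): not NE [P1→C gives 7>2]
(B,Q,Z): not NE [P1→A gives 8>6; P2→P gives 4>0; P3→Y gives 7>0]
(C,P,X): not NE [P3→Z gives 7>4]
(C,P,Y): not NE [P1→A gives 9>6; P3→Z gives 7>1]
(C,P,Z): not NE [P1→B gives 12>8]
(C,Q,X): not NE [P2→P gives 7>5]
(C,Q,Y): not NE [P2→P gives 8>0; P3→X gives 3>1]
(C,Q,Z): not NE [P1→A gives 8>0; P2→P gives 9>8; P3→X gives 3>2]

No pure NE.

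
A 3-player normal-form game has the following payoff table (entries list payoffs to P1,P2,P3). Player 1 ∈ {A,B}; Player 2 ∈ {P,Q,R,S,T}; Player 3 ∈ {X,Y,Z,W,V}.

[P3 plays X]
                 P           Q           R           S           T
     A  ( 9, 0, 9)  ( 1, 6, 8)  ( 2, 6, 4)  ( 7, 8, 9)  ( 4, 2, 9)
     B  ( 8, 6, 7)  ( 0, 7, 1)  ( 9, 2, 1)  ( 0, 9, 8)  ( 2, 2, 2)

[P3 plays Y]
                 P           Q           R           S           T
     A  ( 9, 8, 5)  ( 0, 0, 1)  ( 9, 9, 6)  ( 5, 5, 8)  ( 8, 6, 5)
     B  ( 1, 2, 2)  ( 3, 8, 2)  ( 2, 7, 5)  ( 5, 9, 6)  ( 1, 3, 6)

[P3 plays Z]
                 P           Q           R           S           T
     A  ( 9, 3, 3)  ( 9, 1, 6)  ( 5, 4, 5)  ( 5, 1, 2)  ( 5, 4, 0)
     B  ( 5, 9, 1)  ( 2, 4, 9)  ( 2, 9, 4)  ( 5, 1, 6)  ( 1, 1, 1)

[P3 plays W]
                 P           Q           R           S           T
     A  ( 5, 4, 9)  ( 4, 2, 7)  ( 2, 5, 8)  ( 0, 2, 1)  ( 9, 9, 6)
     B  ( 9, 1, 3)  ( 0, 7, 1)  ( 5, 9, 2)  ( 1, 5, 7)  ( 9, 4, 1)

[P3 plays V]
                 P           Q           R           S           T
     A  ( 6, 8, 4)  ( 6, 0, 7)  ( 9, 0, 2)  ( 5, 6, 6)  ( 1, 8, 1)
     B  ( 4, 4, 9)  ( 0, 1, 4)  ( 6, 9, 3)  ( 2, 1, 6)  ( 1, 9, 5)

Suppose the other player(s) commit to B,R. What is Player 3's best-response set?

u_3(X vs B,R) = 1
u_3(Y vs B,R) = 5
u_3(Z vs B,R) = 4
u_3(W vs B,R) = 2
u_3(V vs B,R) = 3
max payoff 5 at {Y}

P3 best: {Y}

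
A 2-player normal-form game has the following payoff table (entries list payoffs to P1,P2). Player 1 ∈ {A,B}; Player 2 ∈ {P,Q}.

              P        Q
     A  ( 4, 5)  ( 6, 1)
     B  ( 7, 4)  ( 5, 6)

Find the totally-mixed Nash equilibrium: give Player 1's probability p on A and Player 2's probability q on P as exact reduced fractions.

(p,q) = (1/3, 1/4)

P1 indiff ⇒ q·4+(1-q)·6 = q·7+(1-q)·5 ⇒ q(-3) = (1-q)(-1) ⇒ q = 1/4
P2 indiff ⇒ p·5+(1-p)·4 = p·1+(1-p)·6 ⇒ p(4) = (1-p)(2) ⇒ p = 1/3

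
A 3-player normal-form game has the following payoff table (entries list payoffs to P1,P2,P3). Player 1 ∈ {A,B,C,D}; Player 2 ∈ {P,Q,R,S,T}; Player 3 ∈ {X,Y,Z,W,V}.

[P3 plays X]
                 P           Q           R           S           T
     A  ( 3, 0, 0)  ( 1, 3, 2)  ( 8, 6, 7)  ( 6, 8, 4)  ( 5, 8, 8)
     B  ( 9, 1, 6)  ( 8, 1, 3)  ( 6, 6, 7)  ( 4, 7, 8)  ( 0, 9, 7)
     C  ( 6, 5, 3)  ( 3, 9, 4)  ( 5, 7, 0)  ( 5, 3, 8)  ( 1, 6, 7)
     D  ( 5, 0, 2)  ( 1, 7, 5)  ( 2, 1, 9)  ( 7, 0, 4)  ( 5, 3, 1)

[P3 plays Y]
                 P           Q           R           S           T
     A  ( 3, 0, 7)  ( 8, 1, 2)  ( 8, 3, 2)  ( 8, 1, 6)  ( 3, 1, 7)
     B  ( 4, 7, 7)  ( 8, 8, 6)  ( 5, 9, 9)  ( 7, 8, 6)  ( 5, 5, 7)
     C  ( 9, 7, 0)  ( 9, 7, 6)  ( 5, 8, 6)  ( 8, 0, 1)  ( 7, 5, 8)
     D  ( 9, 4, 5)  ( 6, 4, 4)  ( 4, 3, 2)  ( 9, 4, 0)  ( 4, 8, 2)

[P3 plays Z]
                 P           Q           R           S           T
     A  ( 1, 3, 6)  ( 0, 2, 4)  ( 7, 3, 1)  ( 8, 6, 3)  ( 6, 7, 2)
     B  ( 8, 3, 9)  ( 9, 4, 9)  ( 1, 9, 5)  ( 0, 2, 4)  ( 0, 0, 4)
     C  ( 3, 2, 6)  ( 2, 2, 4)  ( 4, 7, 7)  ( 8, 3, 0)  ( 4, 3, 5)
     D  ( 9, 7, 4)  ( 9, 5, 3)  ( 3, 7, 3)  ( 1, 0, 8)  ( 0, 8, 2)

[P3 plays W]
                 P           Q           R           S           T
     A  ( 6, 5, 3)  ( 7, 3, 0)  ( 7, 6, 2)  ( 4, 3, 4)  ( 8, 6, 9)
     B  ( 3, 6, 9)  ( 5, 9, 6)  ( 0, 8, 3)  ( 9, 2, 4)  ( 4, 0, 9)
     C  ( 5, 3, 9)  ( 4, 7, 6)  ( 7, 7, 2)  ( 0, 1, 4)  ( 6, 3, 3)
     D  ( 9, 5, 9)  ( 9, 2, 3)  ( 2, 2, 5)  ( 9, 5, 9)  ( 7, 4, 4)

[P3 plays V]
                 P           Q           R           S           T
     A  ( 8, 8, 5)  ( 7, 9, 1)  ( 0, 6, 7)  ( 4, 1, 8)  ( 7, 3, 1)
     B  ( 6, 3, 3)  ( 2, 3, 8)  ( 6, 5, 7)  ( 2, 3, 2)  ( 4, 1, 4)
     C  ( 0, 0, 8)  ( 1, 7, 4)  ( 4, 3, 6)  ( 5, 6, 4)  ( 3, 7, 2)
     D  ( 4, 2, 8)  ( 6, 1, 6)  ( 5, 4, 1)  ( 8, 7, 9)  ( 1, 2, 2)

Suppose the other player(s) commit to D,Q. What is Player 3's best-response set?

P3 best: {V}

u_3(X vs D,Q) = 5
u_3(Y vs D,Q) = 4
u_3(Z vs D,Q) = 3
u_3(W vs D,Q) = 3
u_3(V vs D,Q) = 6
max payoff 6 at {V}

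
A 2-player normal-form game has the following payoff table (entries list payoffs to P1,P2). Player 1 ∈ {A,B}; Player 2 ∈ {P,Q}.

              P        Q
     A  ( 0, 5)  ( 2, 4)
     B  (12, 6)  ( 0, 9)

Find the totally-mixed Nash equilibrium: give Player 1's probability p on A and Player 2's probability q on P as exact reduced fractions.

P1 indiff ⇒ q·0+(1-q)·2 = q·12+(1-q)·0 ⇒ q(-12) = (1-q)(-2) ⇒ q = 1/7
P2 indiff ⇒ p·5+(1-p)·6 = p·4+(1-p)·9 ⇒ p(1) = (1-p)(3) ⇒ p = 3/4

P1 mixes 3/4 on A; P2 mixes 1/7 on P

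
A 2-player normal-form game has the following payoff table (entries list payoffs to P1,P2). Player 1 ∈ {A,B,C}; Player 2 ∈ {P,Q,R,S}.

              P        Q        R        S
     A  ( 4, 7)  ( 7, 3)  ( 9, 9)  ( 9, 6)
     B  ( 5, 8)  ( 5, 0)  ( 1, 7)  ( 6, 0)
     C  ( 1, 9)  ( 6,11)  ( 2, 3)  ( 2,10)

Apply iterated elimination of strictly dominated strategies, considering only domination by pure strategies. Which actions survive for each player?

Remaining: P1:{A,B} P2:{P,R}

P1 drop C (A beats it: P:4>1 Q:7>6 R:9>2 S:9>2)
P2 drop Q (P beats it: A:7>3 B:8>0)
P2 drop S (P beats it: A:7>6 B:8>0)
P1→{A,B} P2→{P,R}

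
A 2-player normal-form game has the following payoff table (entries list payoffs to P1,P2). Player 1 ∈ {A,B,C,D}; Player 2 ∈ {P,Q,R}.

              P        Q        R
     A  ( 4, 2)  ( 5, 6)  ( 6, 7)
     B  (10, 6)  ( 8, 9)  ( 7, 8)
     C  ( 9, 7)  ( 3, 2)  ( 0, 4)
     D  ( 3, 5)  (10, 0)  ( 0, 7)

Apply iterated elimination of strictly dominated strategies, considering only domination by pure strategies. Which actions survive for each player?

IESDS → P1:{B,D} P2:{Q,R}

P1 drop A (B beats it: P:10>4 Q:8>5 R:7>6)
P1 drop C (B beats it: P:10>9 Q:8>3 R:7>0)
P2 drop P (R beats it: B:8>6 D:7>5)
P1→{B,D} P2→{Q,R}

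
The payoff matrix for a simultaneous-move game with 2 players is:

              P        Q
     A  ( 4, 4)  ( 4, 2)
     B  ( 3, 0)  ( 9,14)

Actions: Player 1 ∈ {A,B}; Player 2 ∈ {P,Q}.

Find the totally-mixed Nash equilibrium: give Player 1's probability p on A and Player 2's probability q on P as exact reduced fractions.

(p,q) = (7/8, 5/6)

P1 indiff ⇒ q·4+(1-q)·4 = q·3+(1-q)·9 ⇒ q(1) = (1-q)(5) ⇒ q = 5/6
P2 indiff ⇒ p·4+(1-p)·0 = p·2+(1-p)·14 ⇒ p(2) = (1-p)(14) ⇒ p = 7/8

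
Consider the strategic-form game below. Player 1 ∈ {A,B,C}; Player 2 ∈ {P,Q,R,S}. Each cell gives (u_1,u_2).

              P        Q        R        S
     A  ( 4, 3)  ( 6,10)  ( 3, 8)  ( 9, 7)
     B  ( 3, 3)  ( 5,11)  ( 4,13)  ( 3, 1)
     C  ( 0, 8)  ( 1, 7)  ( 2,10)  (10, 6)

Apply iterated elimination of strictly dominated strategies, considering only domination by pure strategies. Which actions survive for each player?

Survivors P1:{A,B} P2:{Q,R}

P2 drop P (R beats it: A:8>3 B:13>3 C:10>8)
P2 drop S (Q beats it: A:10>7 B:11>1 C:7>6)
P1 drop C (A beats it: Q:6>1 R:3>2)
P1→{A,B} P2→{Q,R}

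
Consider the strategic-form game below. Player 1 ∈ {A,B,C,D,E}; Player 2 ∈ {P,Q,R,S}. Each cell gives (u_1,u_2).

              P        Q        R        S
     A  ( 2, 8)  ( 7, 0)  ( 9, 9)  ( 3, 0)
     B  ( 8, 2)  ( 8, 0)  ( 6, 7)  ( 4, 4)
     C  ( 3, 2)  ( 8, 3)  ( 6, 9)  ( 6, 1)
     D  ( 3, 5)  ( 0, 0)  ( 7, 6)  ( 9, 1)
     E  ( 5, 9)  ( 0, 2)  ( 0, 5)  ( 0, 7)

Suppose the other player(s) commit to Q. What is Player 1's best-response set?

u_1(A vs Q) = 7
u_1(B vs Q) = 8
u_1(C vs Q) = 8
u_1(D vs Q) = 0
u_1(E vs Q) = 0
max payoff 8 at {B,C}

P1 best: {B,C}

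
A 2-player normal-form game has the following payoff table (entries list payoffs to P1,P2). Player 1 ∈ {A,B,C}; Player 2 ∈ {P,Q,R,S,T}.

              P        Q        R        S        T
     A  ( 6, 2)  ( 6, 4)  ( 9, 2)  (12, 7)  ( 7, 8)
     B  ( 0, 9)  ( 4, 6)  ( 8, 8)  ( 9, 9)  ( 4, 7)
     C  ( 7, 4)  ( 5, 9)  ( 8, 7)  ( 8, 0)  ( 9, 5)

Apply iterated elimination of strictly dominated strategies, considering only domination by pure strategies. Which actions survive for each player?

Remaining: P1:{A,C} P2:{Q,T}

P1 drop B (A beats it: P:6>0 Q:6>4 R:9>8 S:12>9 T:7>4)
P2 drop P (Q beats it: A:4>2 C:9>4)
P2 drop R (Q beats it: A:4>2 C:9>7)
P2 drop S (T beats it: A:8>7 C:5>0)
P1→{A,C} P2→{Q,T}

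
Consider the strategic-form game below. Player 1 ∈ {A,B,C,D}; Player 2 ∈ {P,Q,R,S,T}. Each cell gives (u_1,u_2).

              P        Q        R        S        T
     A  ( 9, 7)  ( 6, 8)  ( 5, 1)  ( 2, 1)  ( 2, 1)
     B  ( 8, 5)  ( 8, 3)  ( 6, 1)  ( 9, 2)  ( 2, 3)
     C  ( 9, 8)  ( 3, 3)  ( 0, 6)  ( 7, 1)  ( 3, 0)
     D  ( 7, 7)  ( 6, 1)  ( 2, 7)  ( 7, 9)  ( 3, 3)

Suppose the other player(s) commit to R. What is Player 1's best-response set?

argmax u_1 = {B}

u_1(A vs R) = 5
u_1(B vs R) = 6
u_1(C vs R) = 0
u_1(D vs R) = 2
max payoff 6 at {B}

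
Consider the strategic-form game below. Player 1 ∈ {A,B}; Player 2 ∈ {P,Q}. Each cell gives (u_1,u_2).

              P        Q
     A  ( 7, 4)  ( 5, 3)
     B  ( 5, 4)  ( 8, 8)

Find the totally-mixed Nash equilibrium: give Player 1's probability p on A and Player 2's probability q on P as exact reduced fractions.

P1 indiff ⇒ q·7+(1-q)·5 = q·5+(1-q)·8 ⇒ q(2) = (1-q)(3) ⇒ q = 3/5
P2 indiff ⇒ p·4+(1-p)·4 = p·3+(1-p)·8 ⇒ p(1) = (1-p)(4) ⇒ p = 4/5

P1 mixes 4/5 on A; P2 mixes 3/5 on P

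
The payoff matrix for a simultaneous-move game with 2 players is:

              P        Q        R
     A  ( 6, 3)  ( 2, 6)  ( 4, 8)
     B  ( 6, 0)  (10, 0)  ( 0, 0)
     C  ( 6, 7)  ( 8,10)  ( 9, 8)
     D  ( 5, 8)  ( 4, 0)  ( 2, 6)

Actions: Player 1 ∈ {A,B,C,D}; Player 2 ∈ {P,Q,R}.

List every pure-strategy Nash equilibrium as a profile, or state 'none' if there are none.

NE set: (B,P), (B,Q)

(A,P): not NE [P2→R gives 8>3]
(A,Q): not NE [P1→B gives 10>2; P2→R gives 8>6]
(A,R): not NE [P1→C gives 9>4]
(B,P): NE
(B,Q): NE
(B,R): not NE [P1→C gives 9>0]
(C,P): not NE [P2→Q gives 10>7]
(C,Q): not NE [P1→B gives 10>8]
(C,R): not NE [P2→Q gives 10>8]
(D,P): not NE [P1→C gives 6>5]
(D,Q): not NE [P1→B gives 10>4; P2→P gives 8>0]
(D,R): not NE [P1→C gives 9>2; P2→P gives 8>6]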